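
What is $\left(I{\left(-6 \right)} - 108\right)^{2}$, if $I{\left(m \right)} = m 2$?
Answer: $14400$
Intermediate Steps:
$I{\left(m \right)} = 2 m$
$\left(I{\left(-6 \right)} - 108\right)^{2} = \left(2 \left(-6\right) - 108\right)^{2} = \left(-12 - 108\right)^{2} = \left(-120\right)^{2} = 14400$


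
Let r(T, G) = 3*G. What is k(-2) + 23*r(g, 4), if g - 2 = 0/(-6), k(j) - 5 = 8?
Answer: 289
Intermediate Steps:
k(j) = 13 (k(j) = 5 + 8 = 13)
g = 2 (g = 2 + 0/(-6) = 2 + 0*(-1/6) = 2 + 0 = 2)
k(-2) + 23*r(g, 4) = 13 + 23*(3*4) = 13 + 23*12 = 13 + 276 = 289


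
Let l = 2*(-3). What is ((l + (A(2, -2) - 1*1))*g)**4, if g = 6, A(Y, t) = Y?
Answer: 810000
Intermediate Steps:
l = -6
((l + (A(2, -2) - 1*1))*g)**4 = ((-6 + (2 - 1*1))*6)**4 = ((-6 + (2 - 1))*6)**4 = ((-6 + 1)*6)**4 = (-5*6)**4 = (-30)**4 = 810000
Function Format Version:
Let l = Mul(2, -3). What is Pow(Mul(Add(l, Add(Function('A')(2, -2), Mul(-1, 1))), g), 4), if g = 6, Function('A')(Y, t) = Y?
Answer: 810000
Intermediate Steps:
l = -6
Pow(Mul(Add(l, Add(Function('A')(2, -2), Mul(-1, 1))), g), 4) = Pow(Mul(Add(-6, Add(2, Mul(-1, 1))), 6), 4) = Pow(Mul(Add(-6, Add(2, -1)), 6), 4) = Pow(Mul(Add(-6, 1), 6), 4) = Pow(Mul(-5, 6), 4) = Pow(-30, 4) = 810000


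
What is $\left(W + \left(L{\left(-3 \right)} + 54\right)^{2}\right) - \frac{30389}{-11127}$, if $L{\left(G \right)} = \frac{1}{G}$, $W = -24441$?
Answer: $- \frac{719632865}{33381} \approx -21558.0$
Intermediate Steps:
$\left(W + \left(L{\left(-3 \right)} + 54\right)^{2}\right) - \frac{30389}{-11127} = \left(-24441 + \left(\frac{1}{-3} + 54\right)^{2}\right) - \frac{30389}{-11127} = \left(-24441 + \left(- \frac{1}{3} + 54\right)^{2}\right) - - \frac{30389}{11127} = \left(-24441 + \left(\frac{161}{3}\right)^{2}\right) + \frac{30389}{11127} = \left(-24441 + \frac{25921}{9}\right) + \frac{30389}{11127} = - \frac{194048}{9} + \frac{30389}{11127} = - \frac{719632865}{33381}$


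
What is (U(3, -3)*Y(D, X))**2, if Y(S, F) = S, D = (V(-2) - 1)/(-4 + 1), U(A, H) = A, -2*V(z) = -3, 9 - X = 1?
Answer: 1/4 ≈ 0.25000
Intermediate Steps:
X = 8 (X = 9 - 1*1 = 9 - 1 = 8)
V(z) = 3/2 (V(z) = -1/2*(-3) = 3/2)
D = -1/6 (D = (3/2 - 1)/(-4 + 1) = (1/2)/(-3) = (1/2)*(-1/3) = -1/6 ≈ -0.16667)
(U(3, -3)*Y(D, X))**2 = (3*(-1/6))**2 = (-1/2)**2 = 1/4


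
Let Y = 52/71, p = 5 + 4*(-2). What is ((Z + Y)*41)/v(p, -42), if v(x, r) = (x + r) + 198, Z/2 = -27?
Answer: -155062/10863 ≈ -14.274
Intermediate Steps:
Z = -54 (Z = 2*(-27) = -54)
p = -3 (p = 5 - 8 = -3)
v(x, r) = 198 + r + x (v(x, r) = (r + x) + 198 = 198 + r + x)
Y = 52/71 (Y = 52*(1/71) = 52/71 ≈ 0.73239)
((Z + Y)*41)/v(p, -42) = ((-54 + 52/71)*41)/(198 - 42 - 3) = -3782/71*41/153 = -155062/71*1/153 = -155062/10863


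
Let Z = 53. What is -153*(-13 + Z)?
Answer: -6120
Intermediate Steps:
-153*(-13 + Z) = -153*(-13 + 53) = -153*40 = -6120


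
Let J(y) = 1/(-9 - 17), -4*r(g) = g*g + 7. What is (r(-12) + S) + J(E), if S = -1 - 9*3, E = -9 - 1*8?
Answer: -3421/52 ≈ -65.788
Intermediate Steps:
E = -17 (E = -9 - 8 = -17)
r(g) = -7/4 - g²/4 (r(g) = -(g*g + 7)/4 = -(g² + 7)/4 = -(7 + g²)/4 = -7/4 - g²/4)
S = -28 (S = -1 - 27 = -28)
J(y) = -1/26 (J(y) = 1/(-26) = -1/26)
(r(-12) + S) + J(E) = ((-7/4 - ¼*(-12)²) - 28) - 1/26 = ((-7/4 - ¼*144) - 28) - 1/26 = ((-7/4 - 36) - 28) - 1/26 = (-151/4 - 28) - 1/26 = -263/4 - 1/26 = -3421/52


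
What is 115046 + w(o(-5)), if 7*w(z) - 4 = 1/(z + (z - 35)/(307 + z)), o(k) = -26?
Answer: 5932836361/51569 ≈ 1.1505e+5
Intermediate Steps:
w(z) = 4/7 + 1/(7*(z + (-35 + z)/(307 + z))) (w(z) = 4/7 + 1/(7*(z + (z - 35)/(307 + z))) = 4/7 + 1/(7*(z + (-35 + z)/(307 + z))))
115046 + w(o(-5)) = 115046 + (167 + 4*(-26)² + 1233*(-26))/(7*(-35 + (-26)² + 308*(-26))) = 115046 + (167 + 4*676 - 32058)/(7*(-35 + 676 - 8008)) = 115046 + (⅐)*(167 + 2704 - 32058)/(-7367) = 115046 + (⅐)*(-1/7367)*(-29187) = 115046 + 29187/51569 = 5932836361/51569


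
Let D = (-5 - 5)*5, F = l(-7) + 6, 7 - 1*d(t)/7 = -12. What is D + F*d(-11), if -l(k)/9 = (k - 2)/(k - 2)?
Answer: -449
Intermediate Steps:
l(k) = -9 (l(k) = -9*(k - 2)/(k - 2) = -9*(-2 + k)/(-2 + k) = -9*1 = -9)
d(t) = 133 (d(t) = 49 - 7*(-12) = 49 + 84 = 133)
F = -3 (F = -9 + 6 = -3)
D = -50 (D = -10*5 = -50)
D + F*d(-11) = -50 - 3*133 = -50 - 399 = -449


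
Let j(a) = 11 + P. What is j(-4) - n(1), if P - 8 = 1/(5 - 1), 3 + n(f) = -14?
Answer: 145/4 ≈ 36.250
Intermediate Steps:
n(f) = -17 (n(f) = -3 - 14 = -17)
P = 33/4 (P = 8 + 1/(5 - 1) = 8 + 1/4 = 8 + ¼ = 33/4 ≈ 8.2500)
j(a) = 77/4 (j(a) = 11 + 33/4 = 77/4)
j(-4) - n(1) = 77/4 - 1*(-17) = 77/4 + 17 = 145/4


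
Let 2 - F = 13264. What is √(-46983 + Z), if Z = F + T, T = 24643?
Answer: I*√35602 ≈ 188.68*I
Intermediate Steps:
F = -13262 (F = 2 - 1*13264 = 2 - 13264 = -13262)
Z = 11381 (Z = -13262 + 24643 = 11381)
√(-46983 + Z) = √(-46983 + 11381) = √(-35602) = I*√35602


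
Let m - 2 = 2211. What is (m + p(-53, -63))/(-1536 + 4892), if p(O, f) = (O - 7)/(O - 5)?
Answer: 64207/97324 ≈ 0.65972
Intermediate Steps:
m = 2213 (m = 2 + 2211 = 2213)
p(O, f) = (-7 + O)/(-5 + O)
(m + p(-53, -63))/(-1536 + 4892) = (2213 + (-7 - 53)/(-5 - 53))/(-1536 + 4892) = (2213 - 60/(-58))/3356 = (2213 - 1/58*(-60))*(1/3356) = (2213 + 30/29)*(1/3356) = (64207/29)*(1/3356) = 64207/97324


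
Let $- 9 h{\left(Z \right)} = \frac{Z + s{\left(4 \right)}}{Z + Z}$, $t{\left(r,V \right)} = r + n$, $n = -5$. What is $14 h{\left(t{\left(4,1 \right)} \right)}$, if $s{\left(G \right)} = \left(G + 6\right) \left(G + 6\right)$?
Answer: $77$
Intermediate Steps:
$t{\left(r,V \right)} = -5 + r$ ($t{\left(r,V \right)} = r - 5 = -5 + r$)
$s{\left(G \right)} = \left(6 + G\right)^{2}$ ($s{\left(G \right)} = \left(6 + G\right) \left(6 + G\right) = \left(6 + G\right)^{2}$)
$h{\left(Z \right)} = - \frac{100 + Z}{18 Z}$ ($h{\left(Z \right)} = - \frac{\left(Z + \left(6 + 4\right)^{2}\right) \frac{1}{Z + Z}}{9} = - \frac{\left(Z + 10^{2}\right) \frac{1}{2 Z}}{9} = - \frac{\left(Z + 100\right) \frac{1}{2 Z}}{9} = - \frac{\left(100 + Z\right) \frac{1}{2 Z}}{9} = - \frac{\frac{1}{2} \frac{1}{Z} \left(100 + Z\right)}{9} = - \frac{100 + Z}{18 Z}$)
$14 h{\left(t{\left(4,1 \right)} \right)} = 14 \frac{-100 - \left(-5 + 4\right)}{18 \left(-5 + 4\right)} = 14 \frac{-100 - -1}{18 \left(-1\right)} = 14 \cdot \frac{1}{18} \left(-1\right) \left(-100 + 1\right) = 14 \cdot \frac{1}{18} \left(-1\right) \left(-99\right) = 14 \cdot \frac{11}{2} = 77$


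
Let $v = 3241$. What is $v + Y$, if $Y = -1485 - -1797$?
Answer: $3553$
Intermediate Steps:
$Y = 312$ ($Y = -1485 + 1797 = 312$)
$v + Y = 3241 + 312 = 3553$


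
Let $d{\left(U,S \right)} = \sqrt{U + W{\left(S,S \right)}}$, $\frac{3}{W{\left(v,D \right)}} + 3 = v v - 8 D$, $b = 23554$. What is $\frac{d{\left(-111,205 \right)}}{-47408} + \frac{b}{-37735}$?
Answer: $- \frac{23554}{37735} - \frac{i \sqrt{181008236418}}{1914429856} \approx -0.6242 - 0.00022223 i$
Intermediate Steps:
$W{\left(v,D \right)} = \frac{3}{-3 + v^{2} - 8 D}$ ($W{\left(v,D \right)} = \frac{3}{-3 - \left(8 D - v v\right)} = \frac{3}{-3 - \left(- v^{2} + 8 D\right)} = \frac{3}{-3 + v^{2} - 8 D}$)
$d{\left(U,S \right)} = \sqrt{U + \frac{3}{-3 + S^{2} - 8 S}}$
$\frac{d{\left(-111,205 \right)}}{-47408} + \frac{b}{-37735} = \frac{\sqrt{\frac{-3 - 111 \left(3 - 205^{2} + 8 \cdot 205\right)}{3 - 205^{2} + 8 \cdot 205}}}{-47408} + \frac{23554}{-37735} = \sqrt{\frac{-3 - 111 \left(3 - 42025 + 1640\right)}{3 - 42025 + 1640}} \left(- \frac{1}{47408}\right) + 23554 \left(- \frac{1}{37735}\right) = \sqrt{\frac{-3 - 111 \left(3 - 42025 + 1640\right)}{3 - 42025 + 1640}} \left(- \frac{1}{47408}\right) - \frac{23554}{37735} = \sqrt{\frac{-3 - -4482402}{-40382}} \left(- \frac{1}{47408}\right) - \frac{23554}{37735} = \sqrt{- \frac{-3 + 4482402}{40382}} \left(- \frac{1}{47408}\right) - \frac{23554}{37735} = \sqrt{\left(- \frac{1}{40382}\right) 4482399} \left(- \frac{1}{47408}\right) - \frac{23554}{37735} = \sqrt{- \frac{4482399}{40382}} \left(- \frac{1}{47408}\right) - \frac{23554}{37735} = \frac{i \sqrt{181008236418}}{40382} \left(- \frac{1}{47408}\right) - \frac{23554}{37735} = - \frac{i \sqrt{181008236418}}{1914429856} - \frac{23554}{37735} = - \frac{23554}{37735} - \frac{i \sqrt{181008236418}}{1914429856}$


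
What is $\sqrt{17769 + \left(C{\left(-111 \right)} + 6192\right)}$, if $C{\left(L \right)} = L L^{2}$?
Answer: $i \sqrt{1343670} \approx 1159.2 i$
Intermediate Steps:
$C{\left(L \right)} = L^{3}$
$\sqrt{17769 + \left(C{\left(-111 \right)} + 6192\right)} = \sqrt{17769 + \left(\left(-111\right)^{3} + 6192\right)} = \sqrt{17769 + \left(-1367631 + 6192\right)} = \sqrt{17769 - 1361439} = \sqrt{-1343670} = i \sqrt{1343670}$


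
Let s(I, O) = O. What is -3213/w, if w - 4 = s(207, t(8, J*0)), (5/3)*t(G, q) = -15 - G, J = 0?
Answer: 2295/7 ≈ 327.86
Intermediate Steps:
t(G, q) = -9 - 3*G/5 (t(G, q) = 3*(-15 - G)/5 = -9 - 3*G/5)
w = -49/5 (w = 4 + (-9 - ⅗*8) = 4 + (-9 - 24/5) = 4 - 69/5 = -49/5 ≈ -9.8000)
-3213/w = -3213/(-49/5) = -3213*(-5/49) = 2295/7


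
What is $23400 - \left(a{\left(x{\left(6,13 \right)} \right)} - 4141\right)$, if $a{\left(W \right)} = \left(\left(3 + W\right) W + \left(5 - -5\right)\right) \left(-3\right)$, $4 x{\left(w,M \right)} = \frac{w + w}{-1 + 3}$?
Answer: $\frac{110365}{4} \approx 27591.0$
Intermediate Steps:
$x{\left(w,M \right)} = \frac{w}{4}$ ($x{\left(w,M \right)} = \frac{\left(w + w\right) \frac{1}{-1 + 3}}{4} = \frac{2 w \frac{1}{2}}{4} = \frac{w}{4}$)
$a{\left(W \right)} = -30 - 3 W \left(3 + W\right)$ ($a{\left(W \right)} = \left(W \left(3 + W\right) + \left(5 + 5\right)\right) \left(-3\right) = \left(W \left(3 + W\right) + 10\right) \left(-3\right) = \left(10 + W \left(3 + W\right)\right) \left(-3\right) = -30 - 3 W \left(3 + W\right)$)
$23400 - \left(a{\left(x{\left(6,13 \right)} \right)} - 4141\right) = 23400 - \left(\left(-30 - 9 \cdot \frac{1}{4} \cdot 6 - 3 \left(\frac{1}{4} \cdot 6\right)^{2}\right) - 4141\right) = 23400 - \left(\left(-30 - \frac{27}{2} - 3 \left(\frac{3}{2}\right)^{2}\right) - 4141\right) = 23400 - \left(\left(-30 - \frac{27}{2} - \frac{27}{4}\right) - 4141\right) = 23400 - \left(- \frac{201}{4} - 4141\right) = 23400 - - \frac{16765}{4} = 23400 + \frac{16765}{4} = \frac{110365}{4}$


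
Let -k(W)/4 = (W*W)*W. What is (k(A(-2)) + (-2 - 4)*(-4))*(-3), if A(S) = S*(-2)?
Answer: 696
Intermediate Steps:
A(S) = -2*S
k(W) = -4*W³ (k(W) = -4*W*W*W = -4*W²*W = -4*W³)
(k(A(-2)) + (-2 - 4)*(-4))*(-3) = (-4*(-2*(-2))³ + (-2 - 4)*(-4))*(-3) = (-4*4³ - 6*(-4))*(-3) = (-4*64 + 24)*(-3) = (-256 + 24)*(-3) = -232*(-3) = 696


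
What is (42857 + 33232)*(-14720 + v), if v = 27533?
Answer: 974928357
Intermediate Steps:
(42857 + 33232)*(-14720 + v) = (42857 + 33232)*(-14720 + 27533) = 76089*12813 = 974928357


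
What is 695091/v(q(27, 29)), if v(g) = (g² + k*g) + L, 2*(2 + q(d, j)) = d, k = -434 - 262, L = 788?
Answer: -926788/9445 ≈ -98.125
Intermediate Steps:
k = -696
q(d, j) = -2 + d/2
v(g) = 788 + g² - 696*g (v(g) = (g² - 696*g) + 788 = 788 + g² - 696*g)
695091/v(q(27, 29)) = 695091/(788 + (-2 + (½)*27)² - 696*(-2 + (½)*27)) = 695091/(788 + (-2 + 27/2)² - 696*(-2 + 27/2)) = 695091/(788 + (23/2)² - 696*23/2) = 695091/(788 + 529/4 - 8004) = 695091/(-28335/4) = 695091*(-4/28335) = -926788/9445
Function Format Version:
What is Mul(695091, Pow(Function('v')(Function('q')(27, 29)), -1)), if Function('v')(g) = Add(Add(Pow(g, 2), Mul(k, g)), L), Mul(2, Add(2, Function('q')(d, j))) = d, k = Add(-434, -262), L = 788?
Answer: Rational(-926788, 9445) ≈ -98.125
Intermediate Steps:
k = -696
Function('q')(d, j) = Add(-2, Mul(Rational(1, 2), d))
Function('v')(g) = Add(788, Pow(g, 2), Mul(-696, g)) (Function('v')(g) = Add(Add(Pow(g, 2), Mul(-696, g)), 788) = Add(788, Pow(g, 2), Mul(-696, g)))
Mul(695091, Pow(Function('v')(Function('q')(27, 29)), -1)) = Mul(695091, Pow(Add(788, Pow(Add(-2, Mul(Rational(1, 2), 27)), 2), Mul(-696, Add(-2, Mul(Rational(1, 2), 27)))), -1)) = Mul(695091, Pow(Add(788, Pow(Add(-2, Rational(27, 2)), 2), Mul(-696, Add(-2, Rational(27, 2)))), -1)) = Mul(695091, Pow(Add(788, Pow(Rational(23, 2), 2), Mul(-696, Rational(23, 2))), -1)) = Mul(695091, Pow(Add(788, Rational(529, 4), -8004), -1)) = Mul(695091, Pow(Rational(-28335, 4), -1)) = Mul(695091, Rational(-4, 28335)) = Rational(-926788, 9445)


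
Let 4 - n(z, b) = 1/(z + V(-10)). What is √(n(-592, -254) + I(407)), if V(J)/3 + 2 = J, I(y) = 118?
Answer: 3*√1336541/314 ≈ 11.045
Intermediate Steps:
V(J) = -6 + 3*J
n(z, b) = 4 - 1/(-36 + z) (n(z, b) = 4 - 1/(z + (-6 + 3*(-10))) = 4 - 1/(z + (-6 - 30)) = 4 - 1/(z - 36) = 4 - 1/(-36 + z))
√(n(-592, -254) + I(407)) = √((-145 + 4*(-592))/(-36 - 592) + 118) = √((-145 - 2368)/(-628) + 118) = √(-1/628*(-2513) + 118) = √(2513/628 + 118) = √(76617/628) = 3*√1336541/314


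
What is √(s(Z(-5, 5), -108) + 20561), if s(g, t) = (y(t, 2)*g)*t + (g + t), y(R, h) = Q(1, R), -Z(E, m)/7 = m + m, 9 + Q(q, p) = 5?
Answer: I*√9857 ≈ 99.282*I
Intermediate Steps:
Q(q, p) = -4 (Q(q, p) = -9 + 5 = -4)
Z(E, m) = -14*m (Z(E, m) = -7*(m + m) = -14*m)
y(R, h) = -4
s(g, t) = g + t - 4*g*t (s(g, t) = (-4*g)*t + (g + t) = -4*g*t + (g + t) = g + t - 4*g*t)
√(s(Z(-5, 5), -108) + 20561) = √((-14*5 - 108 - 4*(-14*5)*(-108)) + 20561) = √((-70 - 108 - 4*(-70)*(-108)) + 20561) = √((-70 - 108 - 30240) + 20561) = √(-30418 + 20561) = √(-9857) = I*√9857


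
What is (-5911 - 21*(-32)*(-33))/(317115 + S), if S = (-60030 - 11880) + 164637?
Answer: -28087/409842 ≈ -0.068531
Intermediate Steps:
S = 92727 (S = -71910 + 164637 = 92727)
(-5911 - 21*(-32)*(-33))/(317115 + S) = (-5911 - 21*(-32)*(-33))/(317115 + 92727) = (-5911 + 672*(-33))/409842 = (-5911 - 22176)*(1/409842) = -28087*1/409842 = -28087/409842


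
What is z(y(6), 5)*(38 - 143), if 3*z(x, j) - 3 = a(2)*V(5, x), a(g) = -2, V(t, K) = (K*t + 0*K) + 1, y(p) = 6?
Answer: 2065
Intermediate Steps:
V(t, K) = 1 + K*t (V(t, K) = (K*t + 0) + 1 = K*t + 1 = 1 + K*t)
z(x, j) = 1/3 - 10*x/3 (z(x, j) = 1 + (-2*(1 + x*5))/3 = 1 + (-2*(1 + 5*x))/3 = 1 + (-2 - 10*x)/3 = 1 + (-2/3 - 10*x/3) = 1/3 - 10*x/3)
z(y(6), 5)*(38 - 143) = (1/3 - 10/3*6)*(38 - 143) = (1/3 - 20)*(-105) = -59/3*(-105) = 2065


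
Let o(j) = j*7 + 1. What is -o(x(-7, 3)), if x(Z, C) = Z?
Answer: 48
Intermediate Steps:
o(j) = 1 + 7*j (o(j) = 7*j + 1 = 1 + 7*j)
-o(x(-7, 3)) = -(1 + 7*(-7)) = -(1 - 49) = -1*(-48) = 48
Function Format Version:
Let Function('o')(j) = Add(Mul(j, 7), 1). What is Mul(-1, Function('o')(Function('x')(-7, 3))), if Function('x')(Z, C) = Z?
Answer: 48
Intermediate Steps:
Function('o')(j) = Add(1, Mul(7, j)) (Function('o')(j) = Add(Mul(7, j), 1) = Add(1, Mul(7, j)))
Mul(-1, Function('o')(Function('x')(-7, 3))) = Mul(-1, Add(1, Mul(7, -7))) = Mul(-1, Add(1, -49)) = Mul(-1, -48) = 48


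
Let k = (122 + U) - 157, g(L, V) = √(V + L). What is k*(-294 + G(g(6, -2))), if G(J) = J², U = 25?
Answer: 2900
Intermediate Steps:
g(L, V) = √(L + V)
k = -10 (k = (122 + 25) - 157 = 147 - 157 = -10)
k*(-294 + G(g(6, -2))) = -10*(-294 + (√(6 - 2))²) = -10*(-294 + (√4)²) = -10*(-294 + 2²) = -10*(-294 + 4) = -10*(-290) = 2900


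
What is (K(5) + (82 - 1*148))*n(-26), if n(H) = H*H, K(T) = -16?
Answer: -55432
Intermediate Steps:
n(H) = H²
(K(5) + (82 - 1*148))*n(-26) = (-16 + (82 - 1*148))*(-26)² = (-16 + (82 - 148))*676 = (-16 - 66)*676 = -82*676 = -55432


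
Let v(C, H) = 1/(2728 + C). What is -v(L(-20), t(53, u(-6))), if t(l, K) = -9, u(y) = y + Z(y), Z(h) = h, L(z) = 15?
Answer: -1/2743 ≈ -0.00036456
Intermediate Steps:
u(y) = 2*y (u(y) = y + y = 2*y)
-v(L(-20), t(53, u(-6))) = -1/(2728 + 15) = -1/2743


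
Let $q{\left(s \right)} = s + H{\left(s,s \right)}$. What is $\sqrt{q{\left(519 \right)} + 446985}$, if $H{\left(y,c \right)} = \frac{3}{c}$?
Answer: $\frac{\sqrt{13393347389}}{173} \approx 668.96$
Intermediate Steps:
$q{\left(s \right)} = s + \frac{3}{s}$
$\sqrt{q{\left(519 \right)} + 446985} = \sqrt{\left(519 + \frac{3}{519}\right) + 446985} = \sqrt{\left(519 + 3 \cdot \frac{1}{519}\right) + 446985} = \sqrt{\left(519 + \frac{1}{173}\right) + 446985} = \sqrt{\frac{89788}{173} + 446985} = \sqrt{\frac{77418193}{173}} = \frac{\sqrt{13393347389}}{173}$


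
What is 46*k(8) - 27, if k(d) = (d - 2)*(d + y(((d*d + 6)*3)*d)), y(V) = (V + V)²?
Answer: 3115931781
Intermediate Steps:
y(V) = 4*V² (y(V) = (2*V)² = 4*V²)
k(d) = (-2 + d)*(d + 4*d²*(18 + 3*d²)²) (k(d) = (d - 2)*(d + 4*(((d*d + 6)*3)*d)²) = (-2 + d)*(d + 4*(((d² + 6)*3)*d)²) = (-2 + d)*(d + 4*(((6 + d²)*3)*d)²) = (-2 + d)*(d + 4*((18 + 3*d²)*d)²) = (-2 + d)*(d + 4*(d*(18 + 3*d²))²) = (-2 + d)*(d + 4*(d²*(18 + 3*d²)²)) = (-2 + d)*(d + 4*d²*(18 + 3*d²)²))
46*k(8) - 27 = 46*(8*(-2 + 8 - 72*8*(6 + 8²)² + 36*8²*(6 + 8²)²)) - 27 = 46*(8*(-2 + 8 - 72*8*(6 + 64)² + 36*64*(6 + 64)²)) - 27 = 46*(8*(-2 + 8 - 72*8*70² + 36*64*70²)) - 27 = 46*(8*(-2 + 8 - 72*8*4900 + 36*64*4900)) - 27 = 46*(8*(-2 + 8 - 2822400 + 11289600)) - 27 = 46*(8*8467206) - 27 = 46*67737648 - 27 = 3115931808 - 27 = 3115931781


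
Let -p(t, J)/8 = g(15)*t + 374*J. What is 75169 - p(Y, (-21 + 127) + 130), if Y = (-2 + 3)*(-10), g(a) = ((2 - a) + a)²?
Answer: 780961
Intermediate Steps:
g(a) = 4 (g(a) = 2² = 4)
Y = -10 (Y = 1*(-10) = -10)
p(t, J) = -2992*J - 32*t (p(t, J) = -8*(4*t + 374*J) = -2992*J - 32*t)
75169 - p(Y, (-21 + 127) + 130) = 75169 - (-2992*((-21 + 127) + 130) - 32*(-10)) = 75169 - (-2992*(106 + 130) + 320) = 75169 - (-2992*236 + 320) = 75169 - (-706112 + 320) = 75169 - 1*(-705792) = 75169 + 705792 = 780961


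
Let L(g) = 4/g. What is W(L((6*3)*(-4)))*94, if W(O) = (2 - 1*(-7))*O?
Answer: -47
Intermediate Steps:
W(O) = 9*O (W(O) = (2 + 7)*O = 9*O)
W(L((6*3)*(-4)))*94 = (9*(4/(((6*3)*(-4)))))*94 = (9*(4/((18*(-4)))))*94 = (9*(4/(-72)))*94 = (9*(4*(-1/72)))*94 = (9*(-1/18))*94 = -½*94 = -47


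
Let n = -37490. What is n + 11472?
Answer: -26018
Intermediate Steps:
n + 11472 = -37490 + 11472 = -26018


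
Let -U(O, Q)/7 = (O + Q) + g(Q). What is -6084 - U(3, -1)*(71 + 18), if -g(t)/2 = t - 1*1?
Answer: -2346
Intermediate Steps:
g(t) = 2 - 2*t (g(t) = -2*(t - 1*1) = -2*(t - 1) = -2*(-1 + t) = 2 - 2*t)
U(O, Q) = -14 - 7*O + 7*Q (U(O, Q) = -7*((O + Q) + (2 - 2*Q)) = -7*(2 + O - Q) = -14 - 7*O + 7*Q)
-6084 - U(3, -1)*(71 + 18) = -6084 - (-14 - 7*3 + 7*(-1))*(71 + 18) = -6084 - (-14 - 21 - 7)*89 = -6084 - (-42)*89 = -6084 - 1*(-3738) = -6084 + 3738 = -2346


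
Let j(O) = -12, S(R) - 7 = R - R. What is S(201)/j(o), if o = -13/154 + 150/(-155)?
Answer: -7/12 ≈ -0.58333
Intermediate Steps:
S(R) = 7 (S(R) = 7 + (R - R) = 7 + 0 = 7)
o = -5023/4774 (o = -13*1/154 + 150*(-1/155) = -13/154 - 30/31 = -5023/4774 ≈ -1.0522)
S(201)/j(o) = 7/(-12) = 7*(-1/12) = -7/12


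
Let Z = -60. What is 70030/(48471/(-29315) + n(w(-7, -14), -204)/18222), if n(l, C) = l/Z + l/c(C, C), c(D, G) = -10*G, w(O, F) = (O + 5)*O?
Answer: -2543776669777200/60060673667 ≈ -42353.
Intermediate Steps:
w(O, F) = O*(5 + O) (w(O, F) = (5 + O)*O = O*(5 + O))
n(l, C) = -l/60 - l/(10*C) (n(l, C) = l/(-60) + l/((-10*C)) = l*(-1/60) + l*(-1/(10*C)) = -l/60 - l/(10*C))
70030/(48471/(-29315) + n(w(-7, -14), -204)/18222) = 70030/(48471/(-29315) + ((1/60)*(-7*(5 - 7))*(-6 - 1*(-204))/(-204))/18222) = 70030/(48471*(-1/29315) + ((1/60)*(-7*(-2))*(-1/204)*(-6 + 204))*(1/18222)) = 70030/(-48471/29315 + ((1/60)*14*(-1/204)*198)*(1/18222)) = 70030/(-48471/29315 - 77/340*1/18222) = 70030/(-48471/29315 - 77/6195480) = 70030/(-60060673667/36324099240) = 70030*(-36324099240/60060673667) = -2543776669777200/60060673667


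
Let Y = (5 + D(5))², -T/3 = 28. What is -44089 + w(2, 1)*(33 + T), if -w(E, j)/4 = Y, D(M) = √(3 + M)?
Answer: -37357 + 4080*√2 ≈ -31587.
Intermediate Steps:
T = -84 (T = -3*28 = -84)
Y = (5 + 2*√2)² (Y = (5 + √(3 + 5))² = (5 + √8)² = (5 + 2*√2)² ≈ 61.284)
w(E, j) = -132 - 80*√2 (w(E, j) = -4*(33 + 20*√2) = -132 - 80*√2)
-44089 + w(2, 1)*(33 + T) = -44089 + (-132 - 80*√2)*(33 - 84) = -44089 + (-132 - 80*√2)*(-51) = -44089 + (6732 + 4080*√2) = -37357 + 4080*√2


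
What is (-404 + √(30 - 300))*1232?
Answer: -497728 + 3696*I*√30 ≈ -4.9773e+5 + 20244.0*I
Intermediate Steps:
(-404 + √(30 - 300))*1232 = (-404 + √(-270))*1232 = (-404 + 3*I*√30)*1232 = -497728 + 3696*I*√30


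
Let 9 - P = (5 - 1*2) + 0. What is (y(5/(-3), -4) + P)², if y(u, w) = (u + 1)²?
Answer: 3364/81 ≈ 41.531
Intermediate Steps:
P = 6 (P = 9 - ((5 - 1*2) + 0) = 9 - ((5 - 2) + 0) = 9 - (3 + 0) = 9 - 1*3 = 9 - 3 = 6)
y(u, w) = (1 + u)²
(y(5/(-3), -4) + P)² = ((1 + 5/(-3))² + 6)² = ((1 + 5*(-⅓))² + 6)² = ((1 - 5/3)² + 6)² = ((-⅔)² + 6)² = (4/9 + 6)² = (58/9)² = 3364/81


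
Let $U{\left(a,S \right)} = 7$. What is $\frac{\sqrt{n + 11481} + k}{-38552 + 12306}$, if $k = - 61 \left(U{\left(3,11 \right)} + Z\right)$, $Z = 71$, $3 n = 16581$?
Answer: $\frac{2379}{13123} - \frac{2 \sqrt{1063}}{13123} \approx 0.17632$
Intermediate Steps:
$n = 5527$ ($n = \frac{1}{3} \cdot 16581 = 5527$)
$k = -4758$ ($k = - 61 \left(7 + 71\right) = \left(-61\right) 78 = -4758$)
$\frac{\sqrt{n + 11481} + k}{-38552 + 12306} = \frac{\sqrt{5527 + 11481} - 4758}{-38552 + 12306} = \frac{\sqrt{17008} - 4758}{-26246} = \left(4 \sqrt{1063} - 4758\right) \left(- \frac{1}{26246}\right) = \left(-4758 + 4 \sqrt{1063}\right) \left(- \frac{1}{26246}\right) = \frac{2379}{13123} - \frac{2 \sqrt{1063}}{13123}$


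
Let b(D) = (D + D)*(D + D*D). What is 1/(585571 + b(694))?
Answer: 1/670059611 ≈ 1.4924e-9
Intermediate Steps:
b(D) = 2*D*(D + D**2) (b(D) = (2*D)*(D + D**2) = 2*D*(D + D**2))
1/(585571 + b(694)) = 1/(585571 + 2*694**2*(1 + 694)) = 1/(585571 + 2*481636*695) = 1/(585571 + 669474040) = 1/670059611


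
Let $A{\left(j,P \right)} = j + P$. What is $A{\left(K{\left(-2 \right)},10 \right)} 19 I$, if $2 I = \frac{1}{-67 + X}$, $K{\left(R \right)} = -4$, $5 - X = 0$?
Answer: $- \frac{57}{62} \approx -0.91935$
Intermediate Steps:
$X = 5$ ($X = 5 - 0 = 5 + 0 = 5$)
$A{\left(j,P \right)} = P + j$
$I = - \frac{1}{124}$ ($I = \frac{1}{2 \left(-67 + 5\right)} = \frac{1}{2 \left(-62\right)} = \frac{1}{2} \left(- \frac{1}{62}\right) = - \frac{1}{124} \approx -0.0080645$)
$A{\left(K{\left(-2 \right)},10 \right)} 19 I = \left(10 - 4\right) 19 \left(- \frac{1}{124}\right) = 6 \cdot 19 \left(- \frac{1}{124}\right) = 114 \left(- \frac{1}{124}\right) = - \frac{57}{62}$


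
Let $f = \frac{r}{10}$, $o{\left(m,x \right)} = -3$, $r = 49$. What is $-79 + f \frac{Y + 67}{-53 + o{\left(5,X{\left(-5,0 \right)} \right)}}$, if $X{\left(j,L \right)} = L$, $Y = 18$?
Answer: $- \frac{1383}{16} \approx -86.438$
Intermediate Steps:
$f = \frac{49}{10} \approx 4.9$
$-79 + f \frac{Y + 67}{-53 + o{\left(5,X{\left(-5,0 \right)} \right)}} = -79 + \frac{49 \frac{18 + 67}{-53 - 3}}{10} = -79 + \frac{49 \frac{85}{-56}}{10} = -79 + \frac{49 \cdot 85 \left(- \frac{1}{56}\right)}{10} = -79 + \frac{49}{10} \left(- \frac{85}{56}\right) = -79 - \frac{119}{16} = - \frac{1383}{16}$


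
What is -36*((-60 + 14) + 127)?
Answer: -2916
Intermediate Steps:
-36*((-60 + 14) + 127) = -36*(-46 + 127) = -36*81 = -2916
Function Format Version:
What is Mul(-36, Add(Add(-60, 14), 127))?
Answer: -2916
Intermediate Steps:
Mul(-36, Add(Add(-60, 14), 127)) = Mul(-36, Add(-46, 127)) = Mul(-36, 81) = -2916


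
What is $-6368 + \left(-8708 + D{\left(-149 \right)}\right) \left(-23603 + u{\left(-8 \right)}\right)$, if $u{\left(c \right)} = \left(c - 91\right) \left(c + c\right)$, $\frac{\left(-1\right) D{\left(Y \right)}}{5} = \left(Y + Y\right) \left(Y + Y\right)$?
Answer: $9968611464$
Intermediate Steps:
$D{\left(Y \right)} = - 20 Y^{2}$ ($D{\left(Y \right)} = - 5 \left(Y + Y\right) \left(Y + Y\right) = - 5 \cdot 2 Y 2 Y = - 5 \cdot 4 Y^{2} = - 20 Y^{2}$)
$u{\left(c \right)} = 2 c \left(-91 + c\right)$ ($u{\left(c \right)} = \left(-91 + c\right) 2 c = 2 c \left(-91 + c\right)$)
$-6368 + \left(-8708 + D{\left(-149 \right)}\right) \left(-23603 + u{\left(-8 \right)}\right) = -6368 + \left(-8708 - 20 \left(-149\right)^{2}\right) \left(-23603 + 2 \left(-8\right) \left(-91 - 8\right)\right) = -6368 + \left(-8708 - 444020\right) \left(-23603 + 2 \left(-8\right) \left(-99\right)\right) = -6368 + \left(-8708 - 444020\right) \left(-23603 + 1584\right) = -6368 - -9968617832 = -6368 + 9968617832 = 9968611464$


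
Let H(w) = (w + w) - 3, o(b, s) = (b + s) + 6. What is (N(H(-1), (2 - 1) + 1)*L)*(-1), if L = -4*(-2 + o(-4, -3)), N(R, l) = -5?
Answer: 60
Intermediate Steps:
o(b, s) = 6 + b + s
H(w) = -3 + 2*w (H(w) = 2*w - 3 = -3 + 2*w)
L = 12 (L = -4*(-2 + (6 - 4 - 3)) = -4*(-2 - 1) = -4*(-3) = 12)
(N(H(-1), (2 - 1) + 1)*L)*(-1) = -5*12*(-1) = -60*(-1) = 60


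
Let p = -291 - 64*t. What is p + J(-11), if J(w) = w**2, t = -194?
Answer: 12246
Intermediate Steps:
p = 12125 (p = -291 - 64*(-194) = -291 + 12416 = 12125)
p + J(-11) = 12125 + (-11)**2 = 12125 + 121 = 12246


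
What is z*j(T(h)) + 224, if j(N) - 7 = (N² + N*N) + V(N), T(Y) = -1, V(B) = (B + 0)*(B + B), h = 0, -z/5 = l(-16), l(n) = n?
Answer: 1104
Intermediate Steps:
z = 80 (z = -5*(-16) = 80)
V(B) = 2*B² (V(B) = B*(2*B) = 2*B²)
j(N) = 7 + 4*N² (j(N) = 7 + ((N² + N*N) + 2*N²) = 7 + ((N² + N²) + 2*N²) = 7 + (2*N² + 2*N²) = 7 + 4*N²)
z*j(T(h)) + 224 = 80*(7 + 4*(-1)²) + 224 = 80*(7 + 4*1) + 224 = 80*(7 + 4) + 224 = 80*11 + 224 = 880 + 224 = 1104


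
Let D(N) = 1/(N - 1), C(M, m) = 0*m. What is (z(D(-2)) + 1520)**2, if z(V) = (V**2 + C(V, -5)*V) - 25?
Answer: 181063936/81 ≈ 2.2354e+6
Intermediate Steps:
C(M, m) = 0
D(N) = 1/(-1 + N)
z(V) = -25 + V**2 (z(V) = (V**2 + 0*V) - 25 = (V**2 + 0) - 25 = V**2 - 25 = -25 + V**2)
(z(D(-2)) + 1520)**2 = ((-25 + (1/(-1 - 2))**2) + 1520)**2 = ((-25 + (1/(-3))**2) + 1520)**2 = ((-25 + (-1/3)**2) + 1520)**2 = ((-25 + 1/9) + 1520)**2 = (-224/9 + 1520)**2 = (13456/9)**2 = 181063936/81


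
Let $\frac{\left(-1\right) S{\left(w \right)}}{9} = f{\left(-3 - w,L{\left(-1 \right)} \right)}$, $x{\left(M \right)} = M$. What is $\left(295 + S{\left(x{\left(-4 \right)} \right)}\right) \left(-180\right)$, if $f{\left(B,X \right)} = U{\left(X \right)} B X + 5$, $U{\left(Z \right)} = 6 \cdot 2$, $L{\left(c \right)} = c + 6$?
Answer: $52200$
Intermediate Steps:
$L{\left(c \right)} = 6 + c$
$U{\left(Z \right)} = 12$
$f{\left(B,X \right)} = 5 + 12 B X$ ($f{\left(B,X \right)} = 12 B X + 5 = 5 + 12 B X$)
$S{\left(w \right)} = 1575 + 540 w$ ($S{\left(w \right)} = - 9 \left(5 + 12 \left(-3 - w\right) \left(6 - 1\right)\right) = - 9 \left(5 + 12 \left(-3 - w\right) 5\right) = - 9 \left(5 - \left(180 + 60 w\right)\right) = - 9 \left(-175 - 60 w\right) = 1575 + 540 w$)
$\left(295 + S{\left(x{\left(-4 \right)} \right)}\right) \left(-180\right) = \left(295 + \left(1575 + 540 \left(-4\right)\right)\right) \left(-180\right) = \left(295 + \left(1575 - 2160\right)\right) \left(-180\right) = \left(295 - 585\right) \left(-180\right) = \left(-290\right) \left(-180\right) = 52200$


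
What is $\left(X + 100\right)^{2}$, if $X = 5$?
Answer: $11025$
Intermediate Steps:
$\left(X + 100\right)^{2} = \left(5 + 100\right)^{2} = 105^{2} = 11025$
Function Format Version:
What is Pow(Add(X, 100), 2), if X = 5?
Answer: 11025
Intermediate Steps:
Pow(Add(X, 100), 2) = Pow(Add(5, 100), 2) = Pow(105, 2) = 11025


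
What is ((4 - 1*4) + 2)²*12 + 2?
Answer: 50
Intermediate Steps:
((4 - 1*4) + 2)²*12 + 2 = ((4 - 4) + 2)²*12 + 2 = (0 + 2)²*12 + 2 = 2²*12 + 2 = 4*12 + 2 = 48 + 2 = 50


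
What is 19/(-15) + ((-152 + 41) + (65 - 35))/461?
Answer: -9974/6915 ≈ -1.4424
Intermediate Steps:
19/(-15) + ((-152 + 41) + (65 - 35))/461 = 19*(-1/15) + (-111 + 30)*(1/461) = -19/15 - 81*1/461 = -19/15 - 81/461 = -9974/6915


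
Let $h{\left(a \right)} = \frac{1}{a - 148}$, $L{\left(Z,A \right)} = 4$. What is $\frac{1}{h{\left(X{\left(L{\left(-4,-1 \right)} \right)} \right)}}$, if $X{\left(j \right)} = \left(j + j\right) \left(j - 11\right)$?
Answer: $-204$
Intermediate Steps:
$X{\left(j \right)} = 2 j \left(-11 + j\right)$
$h{\left(a \right)} = \frac{1}{-148 + a}$
$\frac{1}{h{\left(X{\left(L{\left(-4,-1 \right)} \right)} \right)}} = \frac{1}{\frac{1}{-148 + 2 \cdot 4 \left(-11 + 4\right)}} = \frac{1}{\frac{1}{-148 + 2 \cdot 4 \left(-7\right)}} = \frac{1}{\frac{1}{-148 - 56}} = \frac{1}{\frac{1}{-204}} = \frac{1}{- \frac{1}{204}} = -204$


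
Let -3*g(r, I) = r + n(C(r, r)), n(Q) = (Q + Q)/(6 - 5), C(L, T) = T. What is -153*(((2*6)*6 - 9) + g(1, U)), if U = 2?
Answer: -9486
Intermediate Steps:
n(Q) = 2*Q (n(Q) = (2*Q)/1 = (2*Q)*1 = 2*Q)
g(r, I) = -r (g(r, I) = -(r + 2*r)/3 = -r)
-153*(((2*6)*6 - 9) + g(1, U)) = -153*(((2*6)*6 - 9) - 1*1) = -153*((12*6 - 9) - 1) = -153*((72 - 9) - 1) = -153*(63 - 1) = -153*62 = -9486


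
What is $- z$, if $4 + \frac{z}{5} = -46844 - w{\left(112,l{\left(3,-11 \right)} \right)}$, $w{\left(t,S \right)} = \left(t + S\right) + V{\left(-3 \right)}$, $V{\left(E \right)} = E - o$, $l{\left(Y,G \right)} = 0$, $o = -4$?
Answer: $234805$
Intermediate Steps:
$V{\left(E \right)} = 4 + E$ ($V{\left(E \right)} = E - -4 = E + 4 = 4 + E$)
$w{\left(t,S \right)} = 1 + S + t$ ($w{\left(t,S \right)} = \left(t + S\right) + \left(4 - 3\right) = \left(S + t\right) + 1 = 1 + S + t$)
$z = -234805$ ($z = -20 + 5 \left(-46844 - \left(1 + 0 + 112\right)\right) = -20 + 5 \left(-46844 - 113\right) = -20 + 5 \left(-46957\right) = -20 - 234785 = -234805$)
$- z = \left(-1\right) \left(-234805\right) = 234805$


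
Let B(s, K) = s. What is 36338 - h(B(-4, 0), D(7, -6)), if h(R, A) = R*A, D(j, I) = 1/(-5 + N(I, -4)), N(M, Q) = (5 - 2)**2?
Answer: 36339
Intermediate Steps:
N(M, Q) = 9 (N(M, Q) = 3**2 = 9)
D(j, I) = 1/4 (D(j, I) = 1/(-5 + 9) = 1/4)
h(R, A) = A*R
36338 - h(B(-4, 0), D(7, -6)) = 36338 - (-4)/4 = 36338 - 1*(-1) = 36338 + 1 = 36339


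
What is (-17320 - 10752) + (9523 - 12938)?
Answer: -31487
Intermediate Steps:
(-17320 - 10752) + (9523 - 12938) = -28072 - 3415 = -31487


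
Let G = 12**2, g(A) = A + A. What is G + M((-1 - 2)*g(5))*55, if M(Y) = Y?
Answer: -1506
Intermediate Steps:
g(A) = 2*A
G = 144
G + M((-1 - 2)*g(5))*55 = 144 + ((-1 - 2)*(2*5))*55 = 144 - 3*10*55 = 144 - 30*55 = 144 - 1650 = -1506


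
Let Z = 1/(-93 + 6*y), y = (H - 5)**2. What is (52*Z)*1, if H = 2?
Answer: -4/3 ≈ -1.3333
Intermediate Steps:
y = 9 (y = (2 - 5)**2 = (-3)**2 = 9)
Z = -1/39 (Z = 1/(-93 + 6*9) = 1/(-93 + 54) = 1/(-39) = -1/39 ≈ -0.025641)
(52*Z)*1 = (52*(-1/39))*1 = -4/3*1 = -4/3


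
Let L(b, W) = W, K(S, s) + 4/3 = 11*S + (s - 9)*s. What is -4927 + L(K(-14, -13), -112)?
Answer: -5039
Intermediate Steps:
K(S, s) = -4/3 + 11*S + s*(-9 + s) (K(S, s) = -4/3 + (11*S + (s - 9)*s) = -4/3 + (11*S + (-9 + s)*s) = -4/3 + (11*S + s*(-9 + s)) = -4/3 + 11*S + s*(-9 + s))
-4927 + L(K(-14, -13), -112) = -4927 - 112 = -5039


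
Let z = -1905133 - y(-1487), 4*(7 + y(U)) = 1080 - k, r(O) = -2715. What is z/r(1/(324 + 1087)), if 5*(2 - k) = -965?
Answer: 2540463/3620 ≈ 701.79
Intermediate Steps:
k = 195 (k = 2 - ⅕*(-965) = 2 + 193 = 195)
y(U) = 857/4 (y(U) = -7 + (1080 - 1*195)/4 = -7 + (1080 - 195)/4 = -7 + (¼)*885 = -7 + 885/4 = 857/4)
z = -7621389/4 (z = -1905133 - 1*857/4 = -1905133 - 857/4 = -7621389/4 ≈ -1.9053e+6)
z/r(1/(324 + 1087)) = -7621389/4/(-2715) = -7621389/4*(-1/2715) = 2540463/3620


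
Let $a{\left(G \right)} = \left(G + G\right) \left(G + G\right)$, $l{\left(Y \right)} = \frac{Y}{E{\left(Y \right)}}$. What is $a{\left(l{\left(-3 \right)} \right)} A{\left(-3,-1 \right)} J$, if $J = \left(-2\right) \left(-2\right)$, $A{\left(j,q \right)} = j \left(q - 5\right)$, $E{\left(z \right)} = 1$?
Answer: $2592$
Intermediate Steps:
$A{\left(j,q \right)} = j \left(-5 + q\right)$
$l{\left(Y \right)} = Y$ ($l{\left(Y \right)} = \frac{Y}{1} = Y 1 = Y$)
$a{\left(G \right)} = 4 G^{2}$ ($a{\left(G \right)} = 2 G 2 G = 4 G^{2}$)
$J = 4$
$a{\left(l{\left(-3 \right)} \right)} A{\left(-3,-1 \right)} J = 4 \left(-3\right)^{2} \left(- 3 \left(-5 - 1\right)\right) 4 = 4 \cdot 9 \left(\left(-3\right) \left(-6\right)\right) 4 = 36 \cdot 18 \cdot 4 = 648 \cdot 4 = 2592$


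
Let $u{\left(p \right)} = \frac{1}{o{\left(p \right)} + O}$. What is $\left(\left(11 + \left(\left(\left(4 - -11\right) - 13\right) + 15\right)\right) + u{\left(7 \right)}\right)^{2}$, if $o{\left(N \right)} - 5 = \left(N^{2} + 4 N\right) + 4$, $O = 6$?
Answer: $\frac{6640929}{8464} \approx 784.61$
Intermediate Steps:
$o{\left(N \right)} = 9 + N^{2} + 4 N$ ($o{\left(N \right)} = 5 + \left(\left(N^{2} + 4 N\right) + 4\right) = 5 + \left(4 + N^{2} + 4 N\right) = 9 + N^{2} + 4 N$)
$u{\left(p \right)} = \frac{1}{15 + p^{2} + 4 p}$ ($u{\left(p \right)} = \frac{1}{\left(9 + p^{2} + 4 p\right) + 6} = \frac{1}{15 + p^{2} + 4 p}$)
$\left(\left(11 + \left(\left(\left(4 - -11\right) - 13\right) + 15\right)\right) + u{\left(7 \right)}\right)^{2} = \left(\left(11 + \left(\left(\left(4 - -11\right) - 13\right) + 15\right)\right) + \frac{1}{15 + 7^{2} + 4 \cdot 7}\right)^{2} = \left(\left(11 + \left(\left(\left(4 + 11\right) - 13\right) + 15\right)\right) + \frac{1}{15 + 49 + 28}\right)^{2} = \left(\left(11 + \left(\left(15 - 13\right) + 15\right)\right) + \frac{1}{92}\right)^{2} = \left(\left(11 + \left(2 + 15\right)\right) + \frac{1}{92}\right)^{2} = \left(\left(11 + 17\right) + \frac{1}{92}\right)^{2} = \left(28 + \frac{1}{92}\right)^{2} = \left(\frac{2577}{92}\right)^{2} = \frac{6640929}{8464}$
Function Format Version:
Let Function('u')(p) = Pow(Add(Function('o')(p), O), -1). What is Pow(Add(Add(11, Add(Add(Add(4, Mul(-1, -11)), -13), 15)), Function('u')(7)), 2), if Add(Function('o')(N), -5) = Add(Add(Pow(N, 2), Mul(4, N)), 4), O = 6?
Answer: Rational(6640929, 8464) ≈ 784.61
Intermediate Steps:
Function('o')(N) = Add(9, Pow(N, 2), Mul(4, N)) (Function('o')(N) = Add(5, Add(Add(Pow(N, 2), Mul(4, N)), 4)) = Add(5, Add(4, Pow(N, 2), Mul(4, N))) = Add(9, Pow(N, 2), Mul(4, N)))
Function('u')(p) = Pow(Add(15, Pow(p, 2), Mul(4, p)), -1) (Function('u')(p) = Pow(Add(Add(9, Pow(p, 2), Mul(4, p)), 6), -1) = Pow(Add(15, Pow(p, 2), Mul(4, p)), -1))
Pow(Add(Add(11, Add(Add(Add(4, Mul(-1, -11)), -13), 15)), Function('u')(7)), 2) = Pow(Add(Add(11, Add(Add(Add(4, Mul(-1, -11)), -13), 15)), Pow(Add(15, Pow(7, 2), Mul(4, 7)), -1)), 2) = Pow(Add(Add(11, Add(Add(Add(4, 11), -13), 15)), Pow(Add(15, 49, 28), -1)), 2) = Pow(Add(Add(11, Add(Add(15, -13), 15)), Pow(92, -1)), 2) = Pow(Add(Add(11, Add(2, 15)), Rational(1, 92)), 2) = Pow(Add(Add(11, 17), Rational(1, 92)), 2) = Pow(Add(28, Rational(1, 92)), 2) = Pow(Rational(2577, 92), 2) = Rational(6640929, 8464)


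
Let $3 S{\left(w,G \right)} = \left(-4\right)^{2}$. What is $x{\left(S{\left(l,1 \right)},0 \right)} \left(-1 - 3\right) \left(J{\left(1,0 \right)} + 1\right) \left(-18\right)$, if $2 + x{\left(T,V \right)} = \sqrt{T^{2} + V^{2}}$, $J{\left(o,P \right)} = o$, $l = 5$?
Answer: $480$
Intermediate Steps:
$S{\left(w,G \right)} = \frac{16}{3}$ ($S{\left(w,G \right)} = \frac{\left(-4\right)^{2}}{3} = \frac{1}{3} \cdot 16 = \frac{16}{3}$)
$x{\left(T,V \right)} = -2 + \sqrt{T^{2} + V^{2}}$
$x{\left(S{\left(l,1 \right)},0 \right)} \left(-1 - 3\right) \left(J{\left(1,0 \right)} + 1\right) \left(-18\right) = \left(-2 + \sqrt{\left(\frac{16}{3}\right)^{2} + 0^{2}}\right) \left(-1 - 3\right) \left(1 + 1\right) \left(-18\right) = \left(-2 + \sqrt{\frac{256}{9} + 0}\right) \left(\left(-4\right) 2\right) \left(-18\right) = \left(-2 + \sqrt{\frac{256}{9}}\right) \left(-8\right) \left(-18\right) = \left(-2 + \frac{16}{3}\right) \left(-8\right) \left(-18\right) = \frac{10}{3} \left(-8\right) \left(-18\right) = \left(- \frac{80}{3}\right) \left(-18\right) = 480$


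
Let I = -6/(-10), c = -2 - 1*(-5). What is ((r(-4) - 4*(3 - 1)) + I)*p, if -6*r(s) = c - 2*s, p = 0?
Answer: 0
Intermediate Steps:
c = 3 (c = -2 + 5 = 3)
r(s) = -½ + s/3 (r(s) = -(3 - 2*s)/6 = -½ + s/3)
I = ⅗ (I = -6*(-⅒) = ⅗ ≈ 0.60000)
((r(-4) - 4*(3 - 1)) + I)*p = (((-½ + (⅓)*(-4)) - 4*(3 - 1)) + ⅗)*0 = (((-½ - 4/3) - 4*2) + ⅗)*0 = ((-11/6 - 1*8) + ⅗)*0 = ((-11/6 - 8) + ⅗)*0 = (-59/6 + ⅗)*0 = -277/30*0 = 0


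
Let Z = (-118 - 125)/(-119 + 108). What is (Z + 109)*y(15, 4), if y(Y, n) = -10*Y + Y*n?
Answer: -129780/11 ≈ -11798.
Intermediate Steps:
Z = 243/11 (Z = -243/(-11) = -243*(-1/11) = 243/11 ≈ 22.091)
(Z + 109)*y(15, 4) = (243/11 + 109)*(15*(-10 + 4)) = 1442*(15*(-6))/11 = (1442/11)*(-90) = -129780/11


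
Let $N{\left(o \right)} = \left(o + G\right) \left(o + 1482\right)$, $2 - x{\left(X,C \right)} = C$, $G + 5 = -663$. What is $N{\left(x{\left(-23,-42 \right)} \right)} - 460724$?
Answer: $-1412948$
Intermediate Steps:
$G = -668$ ($G = -5 - 663 = -668$)
$x{\left(X,C \right)} = 2 - C$
$N{\left(o \right)} = \left(-668 + o\right) \left(1482 + o\right)$ ($N{\left(o \right)} = \left(o - 668\right) \left(o + 1482\right) = \left(-668 + o\right) \left(1482 + o\right)$)
$N{\left(x{\left(-23,-42 \right)} \right)} - 460724 = \left(-989976 + \left(2 - -42\right)^{2} + 814 \left(2 - -42\right)\right) - 460724 = \left(-989976 + \left(2 + 42\right)^{2} + 814 \left(2 + 42\right)\right) - 460724 = \left(-989976 + 44^{2} + 814 \cdot 44\right) - 460724 = \left(-989976 + 1936 + 35816\right) - 460724 = -952224 - 460724 = -1412948$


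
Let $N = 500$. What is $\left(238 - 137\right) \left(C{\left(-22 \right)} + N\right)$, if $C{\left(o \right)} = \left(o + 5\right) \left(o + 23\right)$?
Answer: $48783$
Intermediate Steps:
$C{\left(o \right)} = \left(5 + o\right) \left(23 + o\right)$
$\left(238 - 137\right) \left(C{\left(-22 \right)} + N\right) = \left(238 - 137\right) \left(\left(115 + \left(-22\right)^{2} + 28 \left(-22\right)\right) + 500\right) = 101 \left(\left(115 + 484 - 616\right) + 500\right) = 101 \left(-17 + 500\right) = 101 \cdot 483 = 48783$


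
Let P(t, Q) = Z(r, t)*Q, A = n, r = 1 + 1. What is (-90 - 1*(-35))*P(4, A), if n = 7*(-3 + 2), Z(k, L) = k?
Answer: 770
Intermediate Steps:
r = 2
n = -7 (n = 7*(-1) = -7)
A = -7
P(t, Q) = 2*Q
(-90 - 1*(-35))*P(4, A) = (-90 - 1*(-35))*(2*(-7)) = (-90 + 35)*(-14) = -55*(-14) = 770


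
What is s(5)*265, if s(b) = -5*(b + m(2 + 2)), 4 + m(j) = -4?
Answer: 3975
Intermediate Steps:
m(j) = -8 (m(j) = -4 - 4 = -8)
s(b) = 40 - 5*b (s(b) = -5*(b - 8) = -5*(-8 + b) = 40 - 5*b)
s(5)*265 = (40 - 5*5)*265 = (40 - 25)*265 = 15*265 = 3975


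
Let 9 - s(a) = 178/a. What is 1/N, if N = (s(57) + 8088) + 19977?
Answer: 57/1600040 ≈ 3.5624e-5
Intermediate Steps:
s(a) = 9 - 178/a
N = 1600040/57 (N = ((9 - 178/57) + 8088) + 19977 = (335/57 + 8088) + 19977 = 461351/57 + 19977 = 1600040/57 ≈ 28071.)
1/N = 1/(1600040/57) = 57/1600040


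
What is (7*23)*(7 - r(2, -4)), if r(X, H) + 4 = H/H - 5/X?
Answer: 4025/2 ≈ 2012.5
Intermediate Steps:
r(X, H) = -3 - 5/X (r(X, H) = -4 + (H/H - 5/X) = -4 + (1 - 5/X) = -3 - 5/X)
(7*23)*(7 - r(2, -4)) = (7*23)*(7 - (-3 - 5/2)) = 161*(7 - (-3 - 5*1/2)) = 161*(7 - (-3 - 5/2)) = 161*(7 - 1*(-11/2)) = 161*(7 + 11/2) = 161*(25/2) = 4025/2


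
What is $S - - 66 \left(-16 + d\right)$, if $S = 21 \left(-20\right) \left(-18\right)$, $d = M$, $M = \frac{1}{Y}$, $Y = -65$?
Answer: $\frac{422694}{65} \approx 6503.0$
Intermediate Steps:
$M = - \frac{1}{65}$ ($M = \frac{1}{-65} = - \frac{1}{65} \approx -0.015385$)
$d = - \frac{1}{65} \approx -0.015385$
$S = 7560$ ($S = \left(-420\right) \left(-18\right) = 7560$)
$S - - 66 \left(-16 + d\right) = 7560 - - 66 \left(-16 - \frac{1}{65}\right) = 7560 - \left(-66\right) \left(- \frac{1041}{65}\right) = 7560 - \frac{68706}{65} = \frac{422694}{65}$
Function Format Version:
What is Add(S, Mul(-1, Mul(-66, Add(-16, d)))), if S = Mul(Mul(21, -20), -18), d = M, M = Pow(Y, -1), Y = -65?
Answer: Rational(422694, 65) ≈ 6503.0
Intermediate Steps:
M = Rational(-1, 65) (M = Pow(-65, -1) = Rational(-1, 65) ≈ -0.015385)
d = Rational(-1, 65) ≈ -0.015385
S = 7560 (S = Mul(-420, -18) = 7560)
Add(S, Mul(-1, Mul(-66, Add(-16, d)))) = Add(7560, Mul(-1, Mul(-66, Add(-16, Rational(-1, 65))))) = Add(7560, Mul(-1, Mul(-66, Rational(-1041, 65)))) = Add(7560, Mul(-1, Rational(68706, 65))) = Add(7560, Rational(-68706, 65)) = Rational(422694, 65)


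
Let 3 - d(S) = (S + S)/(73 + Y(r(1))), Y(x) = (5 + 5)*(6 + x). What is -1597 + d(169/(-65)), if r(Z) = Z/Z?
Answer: -87668/55 ≈ -1594.0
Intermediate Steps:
r(Z) = 1
Y(x) = 60 + 10*x (Y(x) = 10*(6 + x) = 60 + 10*x)
d(S) = 3 - 2*S/143 (d(S) = 3 - (S + S)/(73 + (60 + 10*1)) = 3 - 2*S/(73 + (60 + 10)) = 3 - 2*S/(73 + 70) = 3 - 2*S/143)
-1597 + d(169/(-65)) = -1597 + (3 - 26/(11*(-65))) = -1597 + (3 - 26*(-1)/(11*65)) = -1597 + (3 - 2/143*(-13/5)) = -1597 + (3 + 2/55) = -1597 + 167/55 = -87668/55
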